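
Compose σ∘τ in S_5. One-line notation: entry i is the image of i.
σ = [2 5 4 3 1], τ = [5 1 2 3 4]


σ∘τ: apply τ first, then σ
1 →τ 5 →σ 1
2 →τ 1 →σ 2
3 →τ 2 →σ 5
4 →τ 3 →σ 4
5 →τ 4 →σ 3

σ∘τ = [1 2 5 4 3]


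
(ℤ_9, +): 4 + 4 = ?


Operation: addition mod 9
4 + 4 = (a + b) mod 9 with a = 4, b = 4

4 + 4 = 8


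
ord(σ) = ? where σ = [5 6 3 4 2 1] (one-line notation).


Cycle decomposition: (1 5 2 6)
Cycle lengths: 4
Order = lcm(4) = 4

ord(σ) = 4


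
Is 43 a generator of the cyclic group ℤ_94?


g generates ℤ_n iff gcd(g, n) = 1
gcd(43, 94) = 1
Since gcd = 1, 43 is a generator.

Yes, 43 generates ℤ_94


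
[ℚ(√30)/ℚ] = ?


√30 has minimal polynomial x² - 30 (irreducible over ℚ since 30 is squarefree)

[ℚ(√30)/ℚ] = 2


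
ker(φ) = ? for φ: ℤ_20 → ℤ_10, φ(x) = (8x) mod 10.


Kernel = preimage of identity
ker(φ) = {x ∈ ℤ_20 : 8x ≡ 0 (mod 10)}. Since 10 | 20, φ is well-defined. The kernel is the cyclic subgroup ⟨5⟩ of ℤ_20 (order 4), i.e. {0, 5, 10, 15}

ker(φ) = {0, 5, 10, 15}


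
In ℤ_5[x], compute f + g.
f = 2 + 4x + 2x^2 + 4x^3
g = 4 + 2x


Add coefficients mod 5:
x^0: 2 + 4 = 1 (mod 5)
x^1: 4 + 2 = 1 (mod 5)
x^2: 2 + 0 = 2 (mod 5)
x^3: 4 + 0 = 4 (mod 5)
Result: 1 + x + 2x^2 + 4x^3

f + g = 1 + x + 2x^2 + 4x^3


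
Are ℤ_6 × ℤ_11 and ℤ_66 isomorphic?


Comparing ℤ_6 × ℤ_11 and ℤ_66:
gcd(6,11) = 1, so ℤ_6 × ℤ_11 ≅ ℤ_66 (CRT)

Yes, ℤ_6 × ℤ_11 ≅ ℤ_66


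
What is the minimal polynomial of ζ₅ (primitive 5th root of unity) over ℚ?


ζ₅ is a root of Φ₅(x) = x⁴ + x³ + x² + x + 1, irreducible over ℚ

Minimal polynomial: x⁴ + x³ + x² + x + 1


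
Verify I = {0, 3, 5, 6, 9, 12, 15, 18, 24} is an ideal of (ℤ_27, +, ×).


Check ideal conditions for I = {0, 3, 5, 6, 9, 12, 15, 18, 24} in ℤ_27:
(1) I is an additive subgroup? No
(2) For r ∈ ℤ_27 and a ∈ I: r·a ∈ I? No  [counterexample: r=2, a=5, r·a mod 27 = 10 ∉ I]

No, I is not an ideal of ℤ_27


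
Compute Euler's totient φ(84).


Factor n: 84 = 2^2 × 3 × 7
φ(n) = n · ∏(1 - 1/p) over distinct primes p | n
φ(84) = 84 · (1 - 1/2) · (1 - 1/3) · (1 - 1/7) = 24

φ(84) = 24


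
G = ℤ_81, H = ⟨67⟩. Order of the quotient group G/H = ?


|⟨67⟩| = n / gcd(67, 81) = 81 / 1 = 81
H is normal (ℤ_81 is abelian).
|G/H| = |G| / |H| = 81 / 81 = 1

|G/H| = 1


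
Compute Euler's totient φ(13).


φ(n) = count of k ∈ {1,...,n} with gcd(k,n)=1
Coprimes to 13: {1, 2, 3, 4, 5, 6, 7, 8, 9, 10, 11, 12}
Count: 12

φ(13) = 12


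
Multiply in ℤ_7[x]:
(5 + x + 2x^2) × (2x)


Expand and collect like terms; reduce coefficients mod 7:
x^0: 5·0 = 0 ≡ 0 (mod 7)
x^1: 5·2 + 1·0 = 10 ≡ 3 (mod 7)
x^2: 1·2 + 2·0 = 2 ≡ 2 (mod 7)
x^3: 2·2 = 4 ≡ 4 (mod 7)
Result: 3x + 2x^2 + 4x^3

f · g = 3x + 2x^2 + 4x^3


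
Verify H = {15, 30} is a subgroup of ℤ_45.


Subgroup test for H = {15, 30} in (ℤ_45, +):
(1) 0 ∈ H? No
(2) Closure: for all a,b ∈ H, (a+b) mod 45 ∈ H? No  [counterexample: 15 + 30 = 0 ∉ H]
(3) Inverses: for all a ∈ H, -a mod 45 ∈ H? Yes

No, H is not a subgroup of ℤ_45


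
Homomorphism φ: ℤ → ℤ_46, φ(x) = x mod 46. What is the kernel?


Kernel = preimage of identity
ker(φ) = {x ∈ ℤ : x ≡ 0 (mod 46)} = 46ℤ = {0, ±46, ±92, ...}

ker(φ) = 46ℤ


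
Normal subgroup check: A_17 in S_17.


H = A_17 in S_17
A_17 has index 2 in S_17, and every subgroup of index 2 is normal

Yes, normal subgroup


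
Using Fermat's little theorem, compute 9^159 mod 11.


Fermat's little theorem: if p is prime and gcd(a,p)=1, then a^(p-1) ≡ 1 (mod p)
p = 11 is prime, gcd(9,11) = 1
Reduce exponent: 159 mod 10 = 9
So 9^159 ≡ 9^9 (mod 11)
9^9 mod 11 = 5

9^159 ≡ 5 (mod 11)


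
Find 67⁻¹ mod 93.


Use the extended Euclidean algorithm to write 1 = 67·s + 93·t; then s mod 93 is the inverse.
Euclidean algorithm:
  67 = 0·93 + 67
  93 = 1·67 + 26
  67 = 2·26 + 15
  26 = 1·15 + 11
  15 = 1·11 + 4
  11 = 2·4 + 3
  4 = 1·3 + 1
  3 = 3·1 + 0
gcd(67,93) = 1
Back-substitution gives: 67·(25) + 93·(-18) = 1
So 67⁻¹ ≡ 25 ≡ 25 (mod 93)
Check: 67 × 25 = 1675 ≡ 1 (mod 93) ✓

67⁻¹ ≡ 25 (mod 93)


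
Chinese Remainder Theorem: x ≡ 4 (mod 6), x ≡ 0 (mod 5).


m₁ = 6, m₂ = 5, gcd = 1, so CRT applies. M = m₁·m₂ = 30
Let M₁ = M/m₁ = 5, M₂ = M/m₂ = 6
Find y₁ ≡ M₁⁻¹ (mod m₁): 5⁻¹ ≡ 5 (mod 6)
Find y₂ ≡ M₂⁻¹ (mod m₂): 6⁻¹ ≡ 1 (mod 5)
x = a₁·M₁·y₁ + a₂·M₂·y₂ = 4·5·5 + 0·6·1 = 100
Reduce mod 30: x ≡ 10
Check: 10 mod 6 = 4 ✓, 10 mod 5 = 0 ✓

x ≡ 10 (mod 30)


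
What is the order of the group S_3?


|S_n| = n! (number of permutations of n symbols)
|S_3| = 3! = 6

|S_3| = 6


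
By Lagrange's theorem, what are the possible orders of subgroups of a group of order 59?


Lagrange's theorem: |H| divides |G|
|G| = 59
Divisors of 59: 1, 59

Possible subgroup orders: {1, 59}


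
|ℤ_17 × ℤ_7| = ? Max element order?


|ℤ_17 × ℤ_7| = 17 × 7 = 119
Max element order = lcm(17,7) = 119
Cyclic? Yes (gcd=1)

|ℤ_17×ℤ_7| = 119, max element order = 119


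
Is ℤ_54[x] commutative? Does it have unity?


ℤ_54 has zero divisors (2·27 ≡ 0), and these lift to constant zero divisors in ℤ_54[x]; so not an integral domain
Commutative: Yes
Integral domain: No
Has unity: Yes

ℤ_54[x]: Commutative=Yes, Unity=Yes


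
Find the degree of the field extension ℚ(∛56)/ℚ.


∛56 has minimal polynomial x³ - 56 (irreducible over ℚ since 56 is not a perfect cube)

[ℚ(∛56)/ℚ] = 3


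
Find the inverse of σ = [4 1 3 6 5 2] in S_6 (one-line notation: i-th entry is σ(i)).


To find σ⁻¹, swap domain and range:
σ(1) = 4 → σ⁻¹(4) = 1
σ(2) = 1 → σ⁻¹(1) = 2
σ(3) = 3 → σ⁻¹(3) = 3
σ(4) = 6 → σ⁻¹(6) = 4
σ(5) = 5 → σ⁻¹(5) = 5
σ(6) = 2 → σ⁻¹(2) = 6

σ⁻¹ = [2 6 3 1 5 4]


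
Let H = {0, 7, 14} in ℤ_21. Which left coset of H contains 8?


8 + H = {8 + h (mod 21) : h ∈ H}
8+0=8, 8+7=15, 8+14=1
8 + H = {1, 8, 15} = 1 + H

8 + H = {1, 8, 15}


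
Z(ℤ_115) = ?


Z(G) = {g ∈ G | gx = xg for all x ∈ G}
ℤ_115 is abelian, so Z(G) = G

Z(ℤ_115) = ℤ_115


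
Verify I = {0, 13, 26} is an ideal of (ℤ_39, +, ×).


Check ideal conditions for I = {0, 13, 26} in ℤ_39:
(1) I is an additive subgroup? Yes
(2) For r ∈ ℤ_39 and a ∈ I: r·a ∈ I? Yes

Yes, I is an ideal of ℤ_39


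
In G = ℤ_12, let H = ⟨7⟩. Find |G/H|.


|⟨7⟩| = n / gcd(7, 12) = 12 / 1 = 12
H is normal (ℤ_12 is abelian).
|G/H| = |G| / |H| = 12 / 12 = 1

|G/H| = 1


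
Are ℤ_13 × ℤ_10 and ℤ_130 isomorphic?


Comparing ℤ_13 × ℤ_10 and ℤ_130:
gcd(13,10) = 1, so ℤ_13 × ℤ_10 ≅ ℤ_130 (CRT)

Yes, ℤ_13 × ℤ_10 ≅ ℤ_130


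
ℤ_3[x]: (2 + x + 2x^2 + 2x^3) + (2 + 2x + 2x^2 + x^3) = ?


Add coefficients mod 3:
x^0: 2 + 2 = 1 (mod 3)
x^1: 1 + 2 = 0 (mod 3)
x^2: 2 + 2 = 1 (mod 3)
x^3: 2 + 1 = 0 (mod 3)
Result: 1 + x^2

f + g = 1 + x^2


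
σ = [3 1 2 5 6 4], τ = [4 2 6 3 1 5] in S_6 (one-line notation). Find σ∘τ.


σ∘τ: apply τ first, then σ
1 →τ 4 →σ 5
2 →τ 2 →σ 1
3 →τ 6 →σ 4
4 →τ 3 →σ 2
5 →τ 1 →σ 3
6 →τ 5 →σ 6

σ∘τ = [5 1 4 2 3 6]


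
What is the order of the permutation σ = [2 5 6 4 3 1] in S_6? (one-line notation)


Cycle decomposition: (1 2 5 3 6)
Cycle lengths: 5
Order = lcm(5) = 5

ord(σ) = 5


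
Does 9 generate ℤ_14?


g generates ℤ_n iff gcd(g, n) = 1
gcd(9, 14) = 1
Since gcd = 1, 9 is a generator.

Yes, 9 generates ℤ_14


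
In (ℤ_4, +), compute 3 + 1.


Operation: addition mod 4
3 + 1 = (a + b) mod 4 with a = 3, b = 1

3 + 1 = 0


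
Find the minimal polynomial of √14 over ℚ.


√14 satisfies x² - 14 = 0, irreducible over ℚ since 14 is squarefree

Minimal polynomial: x² - 14


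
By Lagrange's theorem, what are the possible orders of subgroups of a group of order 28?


Lagrange's theorem: |H| divides |G|
|G| = 28
Divisors of 28: 1, 2, 4, 7, 14, 28

Possible subgroup orders: {1, 2, 4, 7, 14, 28}


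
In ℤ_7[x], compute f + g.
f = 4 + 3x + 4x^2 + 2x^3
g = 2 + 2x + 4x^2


Add coefficients mod 7:
x^0: 4 + 2 = 6 (mod 7)
x^1: 3 + 2 = 5 (mod 7)
x^2: 4 + 4 = 1 (mod 7)
x^3: 2 + 0 = 2 (mod 7)
Result: 6 + 5x + x^2 + 2x^3

f + g = 6 + 5x + x^2 + 2x^3


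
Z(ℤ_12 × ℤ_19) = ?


Z(G) = {g ∈ G | gx = xg for all x ∈ G}
Direct product of abelian groups is abelian, so Z(G) = G

Z(ℤ_12 × ℤ_19) = ℤ_12 × ℤ_19


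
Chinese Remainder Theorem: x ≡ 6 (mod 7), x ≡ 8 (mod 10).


m₁ = 7, m₂ = 10, gcd = 1, so CRT applies. M = m₁·m₂ = 70
Let M₁ = M/m₁ = 10, M₂ = M/m₂ = 7
Find y₁ ≡ M₁⁻¹ (mod m₁): 10⁻¹ ≡ 5 (mod 7)
Find y₂ ≡ M₂⁻¹ (mod m₂): 7⁻¹ ≡ 3 (mod 10)
x = a₁·M₁·y₁ + a₂·M₂·y₂ = 6·10·5 + 8·7·3 = 468
Reduce mod 70: x ≡ 48
Check: 48 mod 7 = 6 ✓, 48 mod 10 = 8 ✓

x ≡ 48 (mod 70)


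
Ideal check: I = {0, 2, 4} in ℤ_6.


Check ideal conditions for I = {0, 2, 4} in ℤ_6:
(1) I is an additive subgroup? Yes
(2) For r ∈ ℤ_6 and a ∈ I: r·a ∈ I? Yes

Yes, I is an ideal of ℤ_6


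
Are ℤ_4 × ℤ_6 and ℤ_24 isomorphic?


Comparing ℤ_4 × ℤ_6 and ℤ_24:
gcd(4,6) = 2 ≠ 1. Max element order in ℤ_4×ℤ_6 is lcm(4,6) = 12 < 24, so it has no element of order 24

No, ℤ_4 × ℤ_6 ≇ ℤ_24


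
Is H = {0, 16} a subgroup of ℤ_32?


Subgroup test for H = {0, 16} in (ℤ_32, +):
(1) 0 ∈ H? Yes
(2) Closure: for all a,b ∈ H, (a+b) mod 32 ∈ H? Yes
(3) Inverses: for all a ∈ H, -a mod 32 ∈ H? Yes

Yes, H is a subgroup of ℤ_32


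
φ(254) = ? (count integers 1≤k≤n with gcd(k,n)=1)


Factor n: 254 = 2 × 127
φ(n) = n · ∏(1 - 1/p) over distinct primes p | n
φ(254) = 254 · (1 - 1/2) · (1 - 1/127) = 126

φ(254) = 126


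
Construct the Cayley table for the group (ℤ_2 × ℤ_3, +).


Elements: {(0,0), (0,1), (0,2), (1,0), (1,1), (1,2)}
Operation: componentwise addition mod (2, 3)
Entry (a, b) = ((a₁+b₁) mod 2, (a₂+b₂) mod 3)

Cayley table:
      | (0,0) | (0,1) | (0,2) | (1,0) | (1,1) | (1,2)
(0,0) | (0,0) | (0,1) | (0,2) | (1,0) | (1,1) | (1,2)
(0,1) | (0,1) | (0,2) | (0,0) | (1,1) | (1,2) | (1,0)
(0,2) | (0,2) | (0,0) | (0,1) | (1,2) | (1,0) | (1,1)
(1,0) | (1,0) | (1,1) | (1,2) | (0,0) | (0,1) | (0,2)
(1,1) | (1,1) | (1,2) | (1,0) | (0,1) | (0,2) | (0,0)
(1,2) | (1,2) | (1,0) | (1,1) | (0,2) | (0,0) | (0,1)


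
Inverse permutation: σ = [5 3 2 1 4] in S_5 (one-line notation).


To find σ⁻¹, swap domain and range:
σ(1) = 5 → σ⁻¹(5) = 1
σ(2) = 3 → σ⁻¹(3) = 2
σ(3) = 2 → σ⁻¹(2) = 3
σ(4) = 1 → σ⁻¹(1) = 4
σ(5) = 4 → σ⁻¹(4) = 5

σ⁻¹ = [4 3 2 5 1]


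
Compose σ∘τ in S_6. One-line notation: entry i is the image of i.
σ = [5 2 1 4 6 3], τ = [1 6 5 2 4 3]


σ∘τ: apply τ first, then σ
1 →τ 1 →σ 5
2 →τ 6 →σ 3
3 →τ 5 →σ 6
4 →τ 2 →σ 2
5 →τ 4 →σ 4
6 →τ 3 →σ 1

σ∘τ = [5 3 6 2 4 1]


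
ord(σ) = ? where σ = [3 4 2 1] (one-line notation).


Cycle decomposition: (1 3 2 4)
Cycle lengths: 4
Order = lcm(4) = 4

ord(σ) = 4


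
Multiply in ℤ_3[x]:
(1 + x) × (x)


Expand and collect like terms; reduce coefficients mod 3:
x^0: 1·0 = 0 ≡ 0 (mod 3)
x^1: 1·1 + 1·0 = 1 ≡ 1 (mod 3)
x^2: 1·1 = 1 ≡ 1 (mod 3)
Result: x + x^2

f · g = x + x^2


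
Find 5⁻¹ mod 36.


Use the extended Euclidean algorithm to write 1 = 5·s + 36·t; then s mod 36 is the inverse.
Euclidean algorithm:
  5 = 0·36 + 5
  36 = 7·5 + 1
  5 = 5·1 + 0
gcd(5,36) = 1
Back-substitution gives: 5·(-7) + 36·(1) = 1
So 5⁻¹ ≡ -7 ≡ 29 (mod 36)
Check: 5 × 29 = 145 ≡ 1 (mod 36) ✓

5⁻¹ ≡ 29 (mod 36)


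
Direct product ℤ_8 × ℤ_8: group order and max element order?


|ℤ_8 × ℤ_8| = 8 × 8 = 64
Max element order = lcm(8,8) = 8
Cyclic? No (gcd=8)

|ℤ_8×ℤ_8| = 64, max element order = 8


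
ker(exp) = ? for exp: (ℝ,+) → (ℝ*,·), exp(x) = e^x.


Kernel = preimage of identity
ker(exp) = {x ∈ ℝ | e^x = 1} = {0}

ker(exp) = {0}


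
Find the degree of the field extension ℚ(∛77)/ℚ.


∛77 has minimal polynomial x³ - 77 (irreducible over ℚ since 77 is not a perfect cube)

[ℚ(∛77)/ℚ] = 3


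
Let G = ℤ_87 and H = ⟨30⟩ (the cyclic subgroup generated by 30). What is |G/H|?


|⟨30⟩| = n / gcd(30, 87) = 87 / 3 = 29
H is normal (ℤ_87 is abelian).
|G/H| = |G| / |H| = 87 / 29 = 3

|G/H| = 3


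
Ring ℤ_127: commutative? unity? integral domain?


ℤ_127 is a commutative ring with unity 1; 127 is prime, so ℤ_127 is a field (hence an integral domain)
Commutative: Yes
Integral domain: Yes
Has unity: Yes

ℤ_127: Commutative=Yes, Unity=Yes


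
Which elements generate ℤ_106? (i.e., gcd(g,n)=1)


g generates ℤ_n iff gcd(g,n) = 1
Prime factors of 106: 2, 53
Generators are g ∈ {1,...,105} not divisible by any of these primes.
Generators: {1, 3, 5, 7, 9, 11, 13, 15, 17, 19, 21, 23, 25, 27, 29, 31, 33, 35, 37, 39, 41, 43, 45, 47, 49, 51, 55, 57, 59, 61, 63, 65, 67, 69, 71, 73, 75, 77, 79, 81, 83, 85, 87, 89, 91, 93, 95, 97, 99, 101, 103, 105}
Number of generators = φ(106) = 52

Generators of ℤ_106 = {1, 3, 5, 7, 9, 11, 13, 15, 17, 19, 21, 23, 25, 27, 29, 31, 33, 35, 37, 39, 41, 43, 45, 47, 49, 51, 55, 57, 59, 61, 63, 65, 67, 69, 71, 73, 75, 77, 79, 81, 83, 85, 87, 89, 91, 93, 95, 97, 99, 101, 103, 105}


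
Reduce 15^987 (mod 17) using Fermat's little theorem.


Fermat's little theorem: if p is prime and gcd(a,p)=1, then a^(p-1) ≡ 1 (mod p)
p = 17 is prime, gcd(15,17) = 1
Reduce exponent: 987 mod 16 = 11
So 15^987 ≡ 15^11 (mod 17)
15^11 mod 17 = 9

15^987 ≡ 9 (mod 17)


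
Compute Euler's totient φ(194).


Factor n: 194 = 2 × 97
φ(n) = n · ∏(1 - 1/p) over distinct primes p | n
φ(194) = 194 · (1 - 1/2) · (1 - 1/97) = 96

φ(194) = 96


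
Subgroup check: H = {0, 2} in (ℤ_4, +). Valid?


Subgroup test for H = {0, 2} in (ℤ_4, +):
(1) 0 ∈ H? Yes
(2) Closure: for all a,b ∈ H, (a+b) mod 4 ∈ H? Yes
(3) Inverses: for all a ∈ H, -a mod 4 ∈ H? Yes

Yes, H is a subgroup of ℤ_4


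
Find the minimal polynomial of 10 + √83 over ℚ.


Let α = 10 + √83. Then α - 10 = √83, so (α - 10)² = 83, giving α² - 20α + 17 = 0. Degree 2 and α ∉ ℚ, so this is the minimal polynomial.

Minimal polynomial: x² - 20x + 17


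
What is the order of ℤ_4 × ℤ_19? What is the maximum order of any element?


|ℤ_4 × ℤ_19| = 4 × 19 = 76
Max element order = lcm(4,19) = 76
Cyclic? Yes (gcd=1)

|ℤ_4×ℤ_19| = 76, max element order = 76


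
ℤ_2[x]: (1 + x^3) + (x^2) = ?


Add coefficients mod 2:
x^0: 1 + 0 = 1 (mod 2)
x^1: 0 + 0 = 0 (mod 2)
x^2: 0 + 1 = 1 (mod 2)
x^3: 1 + 0 = 1 (mod 2)
Result: 1 + x^2 + x^3

f + g = 1 + x^2 + x^3


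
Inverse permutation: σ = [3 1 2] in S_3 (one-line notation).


To find σ⁻¹, swap domain and range:
σ(1) = 3 → σ⁻¹(3) = 1
σ(2) = 1 → σ⁻¹(1) = 2
σ(3) = 2 → σ⁻¹(2) = 3

σ⁻¹ = [2 3 1]


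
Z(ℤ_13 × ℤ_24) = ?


Z(G) = {g ∈ G | gx = xg for all x ∈ G}
Direct product of abelian groups is abelian, so Z(G) = G

Z(ℤ_13 × ℤ_24) = ℤ_13 × ℤ_24


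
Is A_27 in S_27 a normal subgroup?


H = A_27 in S_27
A_27 has index 2 in S_27, and every subgroup of index 2 is normal

Yes, normal subgroup


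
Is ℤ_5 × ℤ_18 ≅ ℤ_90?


Comparing ℤ_5 × ℤ_18 and ℤ_90:
gcd(5,18) = 1, so ℤ_5 × ℤ_18 ≅ ℤ_90 (CRT)

Yes, ℤ_5 × ℤ_18 ≅ ℤ_90


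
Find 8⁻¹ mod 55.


Use the extended Euclidean algorithm to write 1 = 8·s + 55·t; then s mod 55 is the inverse.
Euclidean algorithm:
  8 = 0·55 + 8
  55 = 6·8 + 7
  8 = 1·7 + 1
  7 = 7·1 + 0
gcd(8,55) = 1
Back-substitution gives: 8·(7) + 55·(-1) = 1
So 8⁻¹ ≡ 7 ≡ 7 (mod 55)
Check: 8 × 7 = 56 ≡ 1 (mod 55) ✓

8⁻¹ ≡ 7 (mod 55)


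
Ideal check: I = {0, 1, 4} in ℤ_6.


Check ideal conditions for I = {0, 1, 4} in ℤ_6:
(1) I is an additive subgroup? No
(2) For r ∈ ℤ_6 and a ∈ I: r·a ∈ I? No  [counterexample: r=2, a=1, r·a mod 6 = 2 ∉ I]

No, I is not an ideal of ℤ_6


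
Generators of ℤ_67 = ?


g generates ℤ_n iff gcd(g,n) = 1
Prime factors of 67: 67
Generators are g ∈ {1,...,66} not divisible by any of these primes.
Generators: {1, 2, 3, 4, 5, 6, 7, 8, 9, 10, 11, 12, 13, 14, 15, 16, 17, 18, 19, 20, 21, 22, 23, 24, 25, 26, 27, 28, 29, 30, 31, 32, 33, 34, 35, 36, 37, 38, 39, 40, 41, 42, 43, 44, 45, 46, 47, 48, 49, 50, 51, 52, 53, 54, 55, 56, 57, 58, 59, 60, 61, 62, 63, 64, 65, 66}
Number of generators = φ(67) = 66

Generators of ℤ_67 = {1, 2, 3, 4, 5, 6, 7, 8, 9, 10, 11, 12, 13, 14, 15, 16, 17, 18, 19, 20, 21, 22, 23, 24, 25, 26, 27, 28, 29, 30, 31, 32, 33, 34, 35, 36, 37, 38, 39, 40, 41, 42, 43, 44, 45, 46, 47, 48, 49, 50, 51, 52, 53, 54, 55, 56, 57, 58, 59, 60, 61, 62, 63, 64, 65, 66}


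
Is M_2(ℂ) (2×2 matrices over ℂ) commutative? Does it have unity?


Matrix multiplication is non-commutative for n ≥ 2; the identity matrix I is the unity; singular matrices give zero divisors, so not an integral domain
Commutative: No
Integral domain: No
Has unity: Yes

M_2(ℂ) (2×2 matrices over ℂ): Commutative=No, Unity=Yes


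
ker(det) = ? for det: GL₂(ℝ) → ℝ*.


Kernel = preimage of identity
ker(det) = {A | det(A) = 1} = SL₂(ℝ)

ker(det) = SL₂(ℝ)


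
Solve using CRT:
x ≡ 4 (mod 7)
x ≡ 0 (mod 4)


m₁ = 7, m₂ = 4, gcd = 1, so CRT applies. M = m₁·m₂ = 28
Let M₁ = M/m₁ = 4, M₂ = M/m₂ = 7
Find y₁ ≡ M₁⁻¹ (mod m₁): 4⁻¹ ≡ 2 (mod 7)
Find y₂ ≡ M₂⁻¹ (mod m₂): 7⁻¹ ≡ 3 (mod 4)
x = a₁·M₁·y₁ + a₂·M₂·y₂ = 4·4·2 + 0·7·3 = 32
Reduce mod 28: x ≡ 4
Check: 4 mod 7 = 4 ✓, 4 mod 4 = 0 ✓

x ≡ 4 (mod 28)


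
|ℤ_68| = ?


ℤ_n has n elements.

|ℤ_68| = 68


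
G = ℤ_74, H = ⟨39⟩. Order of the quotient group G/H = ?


|⟨39⟩| = n / gcd(39, 74) = 74 / 1 = 74
H is normal (ℤ_74 is abelian).
|G/H| = |G| / |H| = 74 / 74 = 1

|G/H| = 1


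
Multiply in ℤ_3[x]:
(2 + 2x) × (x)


Expand and collect like terms; reduce coefficients mod 3:
x^0: 2·0 = 0 ≡ 0 (mod 3)
x^1: 2·1 + 2·0 = 2 ≡ 2 (mod 3)
x^2: 2·1 = 2 ≡ 2 (mod 3)
Result: 2x + 2x^2

f · g = 2x + 2x^2


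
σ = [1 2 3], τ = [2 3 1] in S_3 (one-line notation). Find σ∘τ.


σ∘τ: apply τ first, then σ
1 →τ 2 →σ 2
2 →τ 3 →σ 3
3 →τ 1 →σ 1

σ∘τ = [2 3 1]


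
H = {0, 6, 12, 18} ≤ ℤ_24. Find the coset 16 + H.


16 + H = {16 + h (mod 24) : h ∈ H}
16+0=16, 16+6=22, 16+12=4, 16+18=10
16 + H = {4, 10, 16, 22} = 4 + H

16 + H = {4, 10, 16, 22}


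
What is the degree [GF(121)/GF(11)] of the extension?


GF(121) = GF(11^2), so the extension degree is 2

[GF(121)/GF(11)] = 2


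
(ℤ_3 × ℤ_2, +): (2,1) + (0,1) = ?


Operation: componentwise addition mod (3, 2)
(2,1) + (0,1) = ((a₁+b₁) mod 3, (a₂+b₂) mod 2) with a = (2,1), b = (0,1)

(2,1) + (0,1) = (2,0)


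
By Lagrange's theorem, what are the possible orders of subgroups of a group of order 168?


Lagrange's theorem: |H| divides |G|
|G| = 168
Divisors of 168: 1, 2, 3, 4, 6, 7, 8, 12, 14, 21, 24, 28, 42, 56, 84, 168

Possible subgroup orders: {1, 2, 3, 4, 6, 7, 8, 12, 14, 21, 24, 28, 42, 56, 84, 168}


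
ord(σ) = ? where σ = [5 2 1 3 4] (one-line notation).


Cycle decomposition: (1 5 4 3)
Cycle lengths: 4
Order = lcm(4) = 4

ord(σ) = 4


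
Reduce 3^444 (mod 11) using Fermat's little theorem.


Fermat's little theorem: if p is prime and gcd(a,p)=1, then a^(p-1) ≡ 1 (mod p)
p = 11 is prime, gcd(3,11) = 1
Reduce exponent: 444 mod 10 = 4
So 3^444 ≡ 3^4 (mod 11)
3^4 mod 11 = 4

3^444 ≡ 4 (mod 11)


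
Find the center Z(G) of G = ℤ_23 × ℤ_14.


Z(G) = {g ∈ G | gx = xg for all x ∈ G}
Direct product of abelian groups is abelian, so Z(G) = G

Z(ℤ_23 × ℤ_14) = ℤ_23 × ℤ_14


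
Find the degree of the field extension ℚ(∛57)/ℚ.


∛57 has minimal polynomial x³ - 57 (irreducible over ℚ since 57 is not a perfect cube)

[ℚ(∛57)/ℚ] = 3


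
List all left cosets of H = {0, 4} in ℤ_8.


H = {0, 4}, |H| = 2
Number of cosets = |G|/|H| = 8/2 = 4
0 + H = {0, 4}
1 + H = {1, 5}
2 + H = {2, 6}
3 + H = {3, 7}

Cosets: 0+H={0,4}; 1+H={1,5}; 2+H={2,6}; 3+H={3,7}


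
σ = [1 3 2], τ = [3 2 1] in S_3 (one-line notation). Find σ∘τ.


σ∘τ: apply τ first, then σ
1 →τ 3 →σ 2
2 →τ 2 →σ 3
3 →τ 1 →σ 1

σ∘τ = [2 3 1]


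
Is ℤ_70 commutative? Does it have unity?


ℤ_70 is a commutative ring with unity 1; 70 = 2×35 is composite, so 2·35 ≡ 0 gives zero divisors (not an integral domain)
Commutative: Yes
Integral domain: No
Has unity: Yes

ℤ_70: Commutative=Yes, Unity=Yes


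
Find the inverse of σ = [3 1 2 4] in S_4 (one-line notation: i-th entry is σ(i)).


To find σ⁻¹, swap domain and range:
σ(1) = 3 → σ⁻¹(3) = 1
σ(2) = 1 → σ⁻¹(1) = 2
σ(3) = 2 → σ⁻¹(2) = 3
σ(4) = 4 → σ⁻¹(4) = 4

σ⁻¹ = [2 3 1 4]


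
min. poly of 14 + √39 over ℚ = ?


Let α = 14 + √39. Then α - 14 = √39, so (α - 14)² = 39, giving α² - 28α + 157 = 0. Degree 2 and α ∉ ℚ, so this is the minimal polynomial.

Minimal polynomial: x² - 28x + 157


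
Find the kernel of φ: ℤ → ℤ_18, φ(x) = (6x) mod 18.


Kernel = preimage of identity
ker(φ) = {x ∈ ℤ : 6x ≡ 0 (mod 18)}. gcd(6,18) = 6, so 6x ≡ 0 (mod 18) ⟺ x ≡ 0 (mod 18/6 = 3). Hence ker(φ) = 3ℤ

ker(φ) = 3ℤ


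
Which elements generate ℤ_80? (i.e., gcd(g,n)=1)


g generates ℤ_n iff gcd(g,n) = 1
Prime factors of 80: 2, 5
Generators are g ∈ {1,...,79} not divisible by any of these primes.
Generators: {1, 3, 7, 9, 11, 13, 17, 19, 21, 23, 27, 29, 31, 33, 37, 39, 41, 43, 47, 49, 51, 53, 57, 59, 61, 63, 67, 69, 71, 73, 77, 79}
Number of generators = φ(80) = 32

Generators of ℤ_80 = {1, 3, 7, 9, 11, 13, 17, 19, 21, 23, 27, 29, 31, 33, 37, 39, 41, 43, 47, 49, 51, 53, 57, 59, 61, 63, 67, 69, 71, 73, 77, 79}


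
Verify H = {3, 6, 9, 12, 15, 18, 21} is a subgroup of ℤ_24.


Subgroup test for H = {3, 6, 9, 12, 15, 18, 21} in (ℤ_24, +):
(1) 0 ∈ H? No
(2) Closure: for all a,b ∈ H, (a+b) mod 24 ∈ H? No  [counterexample: 3 + 21 = 0 ∉ H]
(3) Inverses: for all a ∈ H, -a mod 24 ∈ H? Yes

No, H is not a subgroup of ℤ_24


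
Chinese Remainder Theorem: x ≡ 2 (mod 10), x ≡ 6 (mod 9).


m₁ = 10, m₂ = 9, gcd = 1, so CRT applies. M = m₁·m₂ = 90
Let M₁ = M/m₁ = 9, M₂ = M/m₂ = 10
Find y₁ ≡ M₁⁻¹ (mod m₁): 9⁻¹ ≡ 9 (mod 10)
Find y₂ ≡ M₂⁻¹ (mod m₂): 10⁻¹ ≡ 1 (mod 9)
x = a₁·M₁·y₁ + a₂·M₂·y₂ = 2·9·9 + 6·10·1 = 222
Reduce mod 90: x ≡ 42
Check: 42 mod 10 = 2 ✓, 42 mod 9 = 6 ✓

x ≡ 42 (mod 90)


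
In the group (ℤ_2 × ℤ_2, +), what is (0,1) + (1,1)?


Operation: componentwise addition mod (2, 2)
(0,1) + (1,1) = ((a₁+b₁) mod 2, (a₂+b₂) mod 2) with a = (0,1), b = (1,1)

(0,1) + (1,1) = (1,0)


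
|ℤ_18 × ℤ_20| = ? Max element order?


|ℤ_18 × ℤ_20| = 18 × 20 = 360
Max element order = lcm(18,20) = 180
Cyclic? No (gcd=2)

|ℤ_18×ℤ_20| = 360, max element order = 180


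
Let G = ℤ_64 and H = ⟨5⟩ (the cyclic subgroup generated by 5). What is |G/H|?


|⟨5⟩| = n / gcd(5, 64) = 64 / 1 = 64
H is normal (ℤ_64 is abelian).
|G/H| = |G| / |H| = 64 / 64 = 1

|G/H| = 1


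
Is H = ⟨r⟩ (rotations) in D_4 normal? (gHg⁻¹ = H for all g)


H = ⟨r⟩ (rotations) in D_4
The rotation subgroup ⟨r⟩ has index 2 in D_4, so it is normal

Yes, normal subgroup


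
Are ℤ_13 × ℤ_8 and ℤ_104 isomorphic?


Comparing ℤ_13 × ℤ_8 and ℤ_104:
gcd(13,8) = 1, so ℤ_13 × ℤ_8 ≅ ℤ_104 (CRT)

Yes, ℤ_13 × ℤ_8 ≅ ℤ_104


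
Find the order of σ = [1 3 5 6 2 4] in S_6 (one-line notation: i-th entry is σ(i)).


Cycle decomposition: (2 3 5) (4 6)
Cycle lengths: 3, 2
Order = lcm(3, 2) = 6

ord(σ) = 6


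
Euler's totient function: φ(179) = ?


Factor n: 179 = 179
φ(n) = n · ∏(1 - 1/p) over distinct primes p | n
φ(179) = 179 · (1 - 1/179) = 178

φ(179) = 178


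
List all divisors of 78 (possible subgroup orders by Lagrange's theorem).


Lagrange's theorem: |H| divides |G|
|G| = 78
Divisors of 78: 1, 2, 3, 6, 13, 26, 39, 78

Possible subgroup orders: {1, 2, 3, 6, 13, 26, 39, 78}


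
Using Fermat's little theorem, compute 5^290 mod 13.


Fermat's little theorem: if p is prime and gcd(a,p)=1, then a^(p-1) ≡ 1 (mod p)
p = 13 is prime, gcd(5,13) = 1
Reduce exponent: 290 mod 12 = 2
So 5^290 ≡ 5^2 (mod 13)
5^2 mod 13 = 12

5^290 ≡ 12 (mod 13)


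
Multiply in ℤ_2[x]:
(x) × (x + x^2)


Expand and collect like terms; reduce coefficients mod 2:
x^0: 0·0 = 0 ≡ 0 (mod 2)
x^1: 0·1 + 1·0 = 0 ≡ 0 (mod 2)
x^2: 0·1 + 1·1 = 1 ≡ 1 (mod 2)
x^3: 1·1 = 1 ≡ 1 (mod 2)
Result: x^2 + x^3

f · g = x^2 + x^3


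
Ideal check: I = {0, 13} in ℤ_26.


Check ideal conditions for I = {0, 13} in ℤ_26:
(1) I is an additive subgroup? Yes
(2) For r ∈ ℤ_26 and a ∈ I: r·a ∈ I? Yes

Yes, I is an ideal of ℤ_26


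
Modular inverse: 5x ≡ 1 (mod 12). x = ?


Use the extended Euclidean algorithm to write 1 = 5·s + 12·t; then s mod 12 is the inverse.
Euclidean algorithm:
  5 = 0·12 + 5
  12 = 2·5 + 2
  5 = 2·2 + 1
  2 = 2·1 + 0
gcd(5,12) = 1
Back-substitution gives: 5·(5) + 12·(-2) = 1
So 5⁻¹ ≡ 5 ≡ 5 (mod 12)
Check: 5 × 5 = 25 ≡ 1 (mod 12) ✓

5⁻¹ ≡ 5 (mod 12)


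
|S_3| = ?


|S_n| = n! (number of permutations of n symbols)
|S_3| = 3! = 6

|S_3| = 6


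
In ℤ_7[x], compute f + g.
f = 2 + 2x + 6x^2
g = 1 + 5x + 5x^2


Add coefficients mod 7:
x^0: 2 + 1 = 3 (mod 7)
x^1: 2 + 5 = 0 (mod 7)
x^2: 6 + 5 = 4 (mod 7)
Result: 3 + 4x^2

f + g = 3 + 4x^2


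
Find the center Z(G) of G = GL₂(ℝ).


Z(G) = {g ∈ G | gx = xg for all x ∈ G}
Only scalar multiples of the identity commute with all invertible matrices

Z(GL₂(ℝ)) = {aI : a ∈ ℝ, a ≠ 0}


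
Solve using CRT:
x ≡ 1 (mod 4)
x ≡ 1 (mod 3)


m₁ = 4, m₂ = 3, gcd = 1, so CRT applies. M = m₁·m₂ = 12
Let M₁ = M/m₁ = 3, M₂ = M/m₂ = 4
Find y₁ ≡ M₁⁻¹ (mod m₁): 3⁻¹ ≡ 3 (mod 4)
Find y₂ ≡ M₂⁻¹ (mod m₂): 4⁻¹ ≡ 1 (mod 3)
x = a₁·M₁·y₁ + a₂·M₂·y₂ = 1·3·3 + 1·4·1 = 13
Reduce mod 12: x ≡ 1
Check: 1 mod 4 = 1 ✓, 1 mod 3 = 1 ✓

x ≡ 1 (mod 12)


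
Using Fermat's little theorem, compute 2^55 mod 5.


Fermat's little theorem: if p is prime and gcd(a,p)=1, then a^(p-1) ≡ 1 (mod p)
p = 5 is prime, gcd(2,5) = 1
Reduce exponent: 55 mod 4 = 3
So 2^55 ≡ 2^3 (mod 5)
2^3 mod 5 = 3

2^55 ≡ 3 (mod 5)


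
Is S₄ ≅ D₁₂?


Comparing S₄ and D₁₂:
S₄ has trivial center; D₁₂ has center {e, r⁶}

No, S₄ ≇ D₁₂


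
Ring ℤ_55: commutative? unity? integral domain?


ℤ_55 is a commutative ring with unity 1; 55 = 5×11 is composite, so 5·11 ≡ 0 gives zero divisors (not an integral domain)
Commutative: Yes
Integral domain: No
Has unity: Yes

ℤ_55: Commutative=Yes, Unity=Yes


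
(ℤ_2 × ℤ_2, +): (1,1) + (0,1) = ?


Operation: componentwise addition mod (2, 2)
(1,1) + (0,1) = ((a₁+b₁) mod 2, (a₂+b₂) mod 2) with a = (1,1), b = (0,1)

(1,1) + (0,1) = (1,0)


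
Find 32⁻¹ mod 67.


Use the extended Euclidean algorithm to write 1 = 32·s + 67·t; then s mod 67 is the inverse.
Euclidean algorithm:
  32 = 0·67 + 32
  67 = 2·32 + 3
  32 = 10·3 + 2
  3 = 1·2 + 1
  2 = 2·1 + 0
gcd(32,67) = 1
Back-substitution gives: 32·(-23) + 67·(11) = 1
So 32⁻¹ ≡ -23 ≡ 44 (mod 67)
Check: 32 × 44 = 1408 ≡ 1 (mod 67) ✓

32⁻¹ ≡ 44 (mod 67)


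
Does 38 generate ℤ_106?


g generates ℤ_n iff gcd(g, n) = 1
gcd(38, 106) = 2
Since gcd = 2 ≠ 1, ⟨38⟩ has order 53 < 106, so 38 is not a generator.

No, 38 does not generate ℤ_106


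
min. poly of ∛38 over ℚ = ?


∛38 satisfies x³ - 38 = 0, irreducible over ℚ (no rational root; 38 is not a perfect cube)

Minimal polynomial: x³ - 38


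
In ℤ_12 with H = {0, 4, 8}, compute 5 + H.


5 + H = {5 + h (mod 12) : h ∈ H}
5+0=5, 5+4=9, 5+8=1
5 + H = {1, 5, 9} = 1 + H

5 + H = {1, 5, 9}


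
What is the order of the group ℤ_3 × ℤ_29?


|A × B| = |A| · |B|
|ℤ_3 × ℤ_29| = 3 × 29 = 87

|ℤ_3 × ℤ_29| = 87


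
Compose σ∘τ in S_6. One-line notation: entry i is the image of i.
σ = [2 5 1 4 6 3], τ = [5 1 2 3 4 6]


σ∘τ: apply τ first, then σ
1 →τ 5 →σ 6
2 →τ 1 →σ 2
3 →τ 2 →σ 5
4 →τ 3 →σ 1
5 →τ 4 →σ 4
6 →τ 6 →σ 3

σ∘τ = [6 2 5 1 4 3]


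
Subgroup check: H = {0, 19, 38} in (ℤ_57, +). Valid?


Subgroup test for H = {0, 19, 38} in (ℤ_57, +):
(1) 0 ∈ H? Yes
(2) Closure: for all a,b ∈ H, (a+b) mod 57 ∈ H? Yes
(3) Inverses: for all a ∈ H, -a mod 57 ∈ H? Yes

Yes, H is a subgroup of ℤ_57


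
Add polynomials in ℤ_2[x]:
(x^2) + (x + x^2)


Add coefficients mod 2:
x^0: 0 + 0 = 0 (mod 2)
x^1: 0 + 1 = 1 (mod 2)
x^2: 1 + 1 = 0 (mod 2)
Result: x

f + g = x


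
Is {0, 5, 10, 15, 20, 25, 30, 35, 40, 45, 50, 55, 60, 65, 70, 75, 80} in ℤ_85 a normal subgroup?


H = {0, 5, 10, 15, 20, 25, 30, 35, 40, 45, 50, 55, 60, 65, 70, 75, 80} in ℤ_85
ℤ_85 is abelian; every subgroup of an abelian group is normal

Yes, normal subgroup


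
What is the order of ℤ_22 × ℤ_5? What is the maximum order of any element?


|ℤ_22 × ℤ_5| = 22 × 5 = 110
Max element order = lcm(22,5) = 110
Cyclic? Yes (gcd=1)

|ℤ_22×ℤ_5| = 110, max element order = 110


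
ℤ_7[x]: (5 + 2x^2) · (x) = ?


Expand and collect like terms; reduce coefficients mod 7:
x^0: 5·0 = 0 ≡ 0 (mod 7)
x^1: 5·1 + 0·0 = 5 ≡ 5 (mod 7)
x^2: 0·1 + 2·0 = 0 ≡ 0 (mod 7)
x^3: 2·1 = 2 ≡ 2 (mod 7)
Result: 5x + 2x^3

f · g = 5x + 2x^3


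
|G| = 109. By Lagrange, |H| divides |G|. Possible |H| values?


Lagrange's theorem: |H| divides |G|
|G| = 109
Divisors of 109: 1, 109

Possible subgroup orders: {1, 109}


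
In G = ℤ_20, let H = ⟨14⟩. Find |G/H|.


|⟨14⟩| = n / gcd(14, 20) = 20 / 2 = 10
H is normal (ℤ_20 is abelian).
|G/H| = |G| / |H| = 20 / 10 = 2

|G/H| = 2


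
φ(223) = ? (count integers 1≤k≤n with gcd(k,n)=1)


Factor n: 223 = 223
φ(n) = n · ∏(1 - 1/p) over distinct primes p | n
φ(223) = 223 · (1 - 1/223) = 222

φ(223) = 222


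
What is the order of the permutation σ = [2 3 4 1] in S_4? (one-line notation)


Cycle decomposition: (1 2 3 4)
Cycle lengths: 4
Order = lcm(4) = 4

ord(σ) = 4


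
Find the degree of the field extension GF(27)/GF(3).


GF(27) = GF(3^3), so the extension degree is 3

[GF(27)/GF(3)] = 3


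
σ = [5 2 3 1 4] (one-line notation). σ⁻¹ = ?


To find σ⁻¹, swap domain and range:
σ(1) = 5 → σ⁻¹(5) = 1
σ(2) = 2 → σ⁻¹(2) = 2
σ(3) = 3 → σ⁻¹(3) = 3
σ(4) = 1 → σ⁻¹(1) = 4
σ(5) = 4 → σ⁻¹(4) = 5

σ⁻¹ = [4 2 3 5 1]


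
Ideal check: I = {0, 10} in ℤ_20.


Check ideal conditions for I = {0, 10} in ℤ_20:
(1) I is an additive subgroup? Yes
(2) For r ∈ ℤ_20 and a ∈ I: r·a ∈ I? Yes

Yes, I is an ideal of ℤ_20


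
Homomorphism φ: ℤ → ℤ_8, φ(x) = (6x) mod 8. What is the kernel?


Kernel = preimage of identity
ker(φ) = {x ∈ ℤ : 6x ≡ 0 (mod 8)}. gcd(6,8) = 2, so 6x ≡ 0 (mod 8) ⟺ x ≡ 0 (mod 8/2 = 4). Hence ker(φ) = 4ℤ

ker(φ) = 4ℤ


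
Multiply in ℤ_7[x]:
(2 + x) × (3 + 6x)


Expand and collect like terms; reduce coefficients mod 7:
x^0: 2·3 = 6 ≡ 6 (mod 7)
x^1: 2·6 + 1·3 = 15 ≡ 1 (mod 7)
x^2: 1·6 = 6 ≡ 6 (mod 7)
Result: 6 + x + 6x^2

f · g = 6 + x + 6x^2


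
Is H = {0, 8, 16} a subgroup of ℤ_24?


Subgroup test for H = {0, 8, 16} in (ℤ_24, +):
(1) 0 ∈ H? Yes
(2) Closure: for all a,b ∈ H, (a+b) mod 24 ∈ H? Yes
(3) Inverses: for all a ∈ H, -a mod 24 ∈ H? Yes

Yes, H is a subgroup of ℤ_24


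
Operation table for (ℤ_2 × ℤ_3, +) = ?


Elements: {(0,0), (0,1), (0,2), (1,0), (1,1), (1,2)}
Operation: componentwise addition mod (2, 3)
Entry (a, b) = ((a₁+b₁) mod 2, (a₂+b₂) mod 3)

Cayley table:
      | (0,0) | (0,1) | (0,2) | (1,0) | (1,1) | (1,2)
(0,0) | (0,0) | (0,1) | (0,2) | (1,0) | (1,1) | (1,2)
(0,1) | (0,1) | (0,2) | (0,0) | (1,1) | (1,2) | (1,0)
(0,2) | (0,2) | (0,0) | (0,1) | (1,2) | (1,0) | (1,1)
(1,0) | (1,0) | (1,1) | (1,2) | (0,0) | (0,1) | (0,2)
(1,1) | (1,1) | (1,2) | (1,0) | (0,1) | (0,2) | (0,0)
(1,2) | (1,2) | (1,0) | (1,1) | (0,2) | (0,0) | (0,1)


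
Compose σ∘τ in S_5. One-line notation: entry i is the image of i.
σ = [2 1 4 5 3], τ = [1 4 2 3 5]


σ∘τ: apply τ first, then σ
1 →τ 1 →σ 2
2 →τ 4 →σ 5
3 →τ 2 →σ 1
4 →τ 3 →σ 4
5 →τ 5 →σ 3

σ∘τ = [2 5 1 4 3]


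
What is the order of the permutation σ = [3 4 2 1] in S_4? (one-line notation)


Cycle decomposition: (1 3 2 4)
Cycle lengths: 4
Order = lcm(4) = 4

ord(σ) = 4


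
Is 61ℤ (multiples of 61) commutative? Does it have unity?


61ℤ is a commutative ring under +,× but has no multiplicative identity (1 ∉ 61ℤ); it has no zero divisors, but without unity it is not an integral domain
Commutative: Yes
Integral domain: No
Has unity: No

61ℤ (multiples of 61): Commutative=Yes, Unity=No


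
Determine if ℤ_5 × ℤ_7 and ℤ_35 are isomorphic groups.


Comparing ℤ_5 × ℤ_7 and ℤ_35:
gcd(5,7) = 1, so ℤ_5 × ℤ_7 ≅ ℤ_35 (CRT)

Yes, ℤ_5 × ℤ_7 ≅ ℤ_35


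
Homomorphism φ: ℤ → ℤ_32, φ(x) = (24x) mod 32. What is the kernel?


Kernel = preimage of identity
ker(φ) = {x ∈ ℤ : 24x ≡ 0 (mod 32)}. gcd(24,32) = 8, so 24x ≡ 0 (mod 32) ⟺ x ≡ 0 (mod 32/8 = 4). Hence ker(φ) = 4ℤ

ker(φ) = 4ℤ


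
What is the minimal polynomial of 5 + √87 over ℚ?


Let α = 5 + √87. Then α - 5 = √87, so (α - 5)² = 87, giving α² - 10α - 62 = 0. Degree 2 and α ∉ ℚ, so this is the minimal polynomial.

Minimal polynomial: x² - 10x - 62


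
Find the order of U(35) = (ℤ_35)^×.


U(n) is the group of units mod n; |U(n)| = φ(n)
|U(35)| = φ(35) = 24

|U(35) = (ℤ_35)^×| = 24


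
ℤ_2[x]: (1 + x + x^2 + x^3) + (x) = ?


Add coefficients mod 2:
x^0: 1 + 0 = 1 (mod 2)
x^1: 1 + 1 = 0 (mod 2)
x^2: 1 + 0 = 1 (mod 2)
x^3: 1 + 0 = 1 (mod 2)
Result: 1 + x^2 + x^3

f + g = 1 + x^2 + x^3


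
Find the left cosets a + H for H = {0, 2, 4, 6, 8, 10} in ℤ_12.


H = {0, 2, 4, 6, 8, 10}, |H| = 6
Number of cosets = |G|/|H| = 12/6 = 2
0 + H = {0, 2, 4, 6, 8, 10}
1 + H = {1, 3, 5, 7, 9, 11}

Cosets: 0+H={0,2,4,6,8,10}; 1+H={1,3,5,7,9,11}


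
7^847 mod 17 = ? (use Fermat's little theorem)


Fermat's little theorem: if p is prime and gcd(a,p)=1, then a^(p-1) ≡ 1 (mod p)
p = 17 is prime, gcd(7,17) = 1
Reduce exponent: 847 mod 16 = 15
So 7^847 ≡ 7^15 (mod 17)
7^15 mod 17 = 5

7^847 ≡ 5 (mod 17)


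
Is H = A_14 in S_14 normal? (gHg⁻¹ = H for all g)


H = A_14 in S_14
A_14 has index 2 in S_14, and every subgroup of index 2 is normal

Yes, normal subgroup


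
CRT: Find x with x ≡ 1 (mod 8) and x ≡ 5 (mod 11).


m₁ = 8, m₂ = 11, gcd = 1, so CRT applies. M = m₁·m₂ = 88
Let M₁ = M/m₁ = 11, M₂ = M/m₂ = 8
Find y₁ ≡ M₁⁻¹ (mod m₁): 11⁻¹ ≡ 3 (mod 8)
Find y₂ ≡ M₂⁻¹ (mod m₂): 8⁻¹ ≡ 7 (mod 11)
x = a₁·M₁·y₁ + a₂·M₂·y₂ = 1·11·3 + 5·8·7 = 313
Reduce mod 88: x ≡ 49
Check: 49 mod 8 = 1 ✓, 49 mod 11 = 5 ✓

x ≡ 49 (mod 88)


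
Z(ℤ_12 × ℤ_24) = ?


Z(G) = {g ∈ G | gx = xg for all x ∈ G}
Direct product of abelian groups is abelian, so Z(G) = G

Z(ℤ_12 × ℤ_24) = ℤ_12 × ℤ_24


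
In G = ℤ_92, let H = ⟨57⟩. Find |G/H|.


|⟨57⟩| = n / gcd(57, 92) = 92 / 1 = 92
H is normal (ℤ_92 is abelian).
|G/H| = |G| / |H| = 92 / 92 = 1

|G/H| = 1


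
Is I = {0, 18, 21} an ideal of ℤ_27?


Check ideal conditions for I = {0, 18, 21} in ℤ_27:
(1) I is an additive subgroup? No
(2) For r ∈ ℤ_27 and a ∈ I: r·a ∈ I? No  [counterexample: r=2, a=18, r·a mod 27 = 9 ∉ I]

No, I is not an ideal of ℤ_27


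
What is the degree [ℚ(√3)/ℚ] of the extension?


√3 has minimal polynomial x² - 3 (irreducible over ℚ since 3 is squarefree)

[ℚ(√3)/ℚ] = 2


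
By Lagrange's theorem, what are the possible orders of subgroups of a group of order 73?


Lagrange's theorem: |H| divides |G|
|G| = 73
Divisors of 73: 1, 73

Possible subgroup orders: {1, 73}


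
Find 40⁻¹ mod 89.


Use the extended Euclidean algorithm to write 1 = 40·s + 89·t; then s mod 89 is the inverse.
Euclidean algorithm:
  40 = 0·89 + 40
  89 = 2·40 + 9
  40 = 4·9 + 4
  9 = 2·4 + 1
  4 = 4·1 + 0
gcd(40,89) = 1
Back-substitution gives: 40·(-20) + 89·(9) = 1
So 40⁻¹ ≡ -20 ≡ 69 (mod 89)
Check: 40 × 69 = 2760 ≡ 1 (mod 89) ✓

40⁻¹ ≡ 69 (mod 89)


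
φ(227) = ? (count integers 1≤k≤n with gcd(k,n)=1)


Factor n: 227 = 227
φ(n) = n · ∏(1 - 1/p) over distinct primes p | n
φ(227) = 227 · (1 - 1/227) = 226

φ(227) = 226


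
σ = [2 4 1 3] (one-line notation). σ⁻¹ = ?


To find σ⁻¹, swap domain and range:
σ(1) = 2 → σ⁻¹(2) = 1
σ(2) = 4 → σ⁻¹(4) = 2
σ(3) = 1 → σ⁻¹(1) = 3
σ(4) = 3 → σ⁻¹(3) = 4

σ⁻¹ = [3 1 4 2]


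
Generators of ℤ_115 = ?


g generates ℤ_n iff gcd(g,n) = 1
Prime factors of 115: 5, 23
Generators are g ∈ {1,...,114} not divisible by any of these primes.
Generators: {1, 2, 3, 4, 6, 7, 8, 9, 11, 12, 13, 14, 16, 17, 18, 19, 21, 22, 24, 26, 27, 28, 29, 31, 32, 33, 34, 36, 37, 38, 39, 41, 42, 43, 44, 47, 48, 49, 51, 52, 53, 54, 56, 57, 58, 59, 61, 62, 63, 64, 66, 67, 68, 71, 72, 73, 74, 76, 77, 78, 79, 81, 82, 83, 84, 86, 87, 88, 89, 91, 93, 94, 96, 97, 98, 99, 101, 102, 103, 104, 106, 107, 108, 109, 111, 112, 113, 114}
Number of generators = φ(115) = 88

Generators of ℤ_115 = {1, 2, 3, 4, 6, 7, 8, 9, 11, 12, 13, 14, 16, 17, 18, 19, 21, 22, 24, 26, 27, 28, 29, 31, 32, 33, 34, 36, 37, 38, 39, 41, 42, 43, 44, 47, 48, 49, 51, 52, 53, 54, 56, 57, 58, 59, 61, 62, 63, 64, 66, 67, 68, 71, 72, 73, 74, 76, 77, 78, 79, 81, 82, 83, 84, 86, 87, 88, 89, 91, 93, 94, 96, 97, 98, 99, 101, 102, 103, 104, 106, 107, 108, 109, 111, 112, 113, 114}


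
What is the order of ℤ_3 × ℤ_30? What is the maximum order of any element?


|ℤ_3 × ℤ_30| = 3 × 30 = 90
Max element order = lcm(3,30) = 30
Cyclic? No (gcd=3)

|ℤ_3×ℤ_30| = 90, max element order = 30


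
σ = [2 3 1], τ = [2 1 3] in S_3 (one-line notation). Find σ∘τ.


σ∘τ: apply τ first, then σ
1 →τ 2 →σ 3
2 →τ 1 →σ 2
3 →τ 3 →σ 1

σ∘τ = [3 2 1]


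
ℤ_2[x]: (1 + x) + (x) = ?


Add coefficients mod 2:
x^0: 1 + 0 = 1 (mod 2)
x^1: 1 + 1 = 0 (mod 2)
Result: 1

f + g = 1


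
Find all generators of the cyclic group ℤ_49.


g generates ℤ_n iff gcd(g,n) = 1
Prime factors of 49: 7
Generators are g ∈ {1,...,48} not divisible by any of these primes.
Generators: {1, 2, 3, 4, 5, 6, 8, 9, 10, 11, 12, 13, 15, 16, 17, 18, 19, 20, 22, 23, 24, 25, 26, 27, 29, 30, 31, 32, 33, 34, 36, 37, 38, 39, 40, 41, 43, 44, 45, 46, 47, 48}
Number of generators = φ(49) = 42

Generators of ℤ_49 = {1, 2, 3, 4, 5, 6, 8, 9, 10, 11, 12, 13, 15, 16, 17, 18, 19, 20, 22, 23, 24, 25, 26, 27, 29, 30, 31, 32, 33, 34, 36, 37, 38, 39, 40, 41, 43, 44, 45, 46, 47, 48}
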